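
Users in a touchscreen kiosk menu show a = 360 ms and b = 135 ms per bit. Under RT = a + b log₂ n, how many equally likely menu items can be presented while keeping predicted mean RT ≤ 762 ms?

7

Set 360 + 135·log₂ n ≤ 762 → log₂ n ≤ (762 − 360)/135 = 2.9778.
So n ≤ 2^2.9778 = 7.878; the largest integer n is 7.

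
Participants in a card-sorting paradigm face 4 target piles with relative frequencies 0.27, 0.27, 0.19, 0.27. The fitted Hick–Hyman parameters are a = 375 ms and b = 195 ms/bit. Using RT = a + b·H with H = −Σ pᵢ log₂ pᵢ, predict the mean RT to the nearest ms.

Entropy contributions −pᵢ log₂ pᵢ: 0.5100, 0.5100, 0.4552, 0.5100; sum H = 1.9853 bits.
RT = a + bH = 375 + 195·1.9853 = 762.13 ms.

762 ms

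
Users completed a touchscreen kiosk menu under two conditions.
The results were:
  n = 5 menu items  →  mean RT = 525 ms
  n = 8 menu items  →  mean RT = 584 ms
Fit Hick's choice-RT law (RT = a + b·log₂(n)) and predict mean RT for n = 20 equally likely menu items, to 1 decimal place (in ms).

Solve the two-equation system in a and b:
  b = (584 − 525) / (log₂ 8 − log₂ 5) = 59 / (3 − 2.3219) = 87.011 ms/bit
  a = 525 − 87.011 × 2.3219 = 322.966 ms
Then RT(20) = 322.966 + 87.011 × log₂ 20 = 322.966 + 87.011 × 4.3219 ≈ 699.023 ms.

699.0 ms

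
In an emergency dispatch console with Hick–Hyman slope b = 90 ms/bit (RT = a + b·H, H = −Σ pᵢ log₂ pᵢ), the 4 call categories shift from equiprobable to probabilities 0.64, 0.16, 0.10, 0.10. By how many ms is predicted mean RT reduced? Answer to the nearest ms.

The RT saving is b·ΔH. Equiprobable H₀ = log₂(4) = 2.0000 bits; with the given probabilities H = 1.4995 bits.
b·(H₀ − H) = 90 × (2.0000 − 1.4995) = 45.05 ms.

45 ms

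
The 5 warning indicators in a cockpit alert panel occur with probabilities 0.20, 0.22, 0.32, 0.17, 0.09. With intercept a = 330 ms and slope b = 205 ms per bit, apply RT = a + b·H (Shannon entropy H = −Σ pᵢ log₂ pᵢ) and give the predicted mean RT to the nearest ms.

H = 0.20·log₂(1/0.20) + 0.22·log₂(1/0.22) + 0.32·log₂(1/0.32) + 0.17·log₂(1/0.17) + 0.09·log₂(1/0.09) = 2.2182 bits.
RT = 330 + 205 × 2.2182 = 784.74 ms.

785 ms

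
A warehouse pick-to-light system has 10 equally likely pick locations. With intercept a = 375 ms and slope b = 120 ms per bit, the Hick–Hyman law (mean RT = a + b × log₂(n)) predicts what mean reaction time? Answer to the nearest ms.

log₂(10) = 3.3219 bits, so RT = 375 + 120 × 3.3219 ≈ 773.631 ms.

774 ms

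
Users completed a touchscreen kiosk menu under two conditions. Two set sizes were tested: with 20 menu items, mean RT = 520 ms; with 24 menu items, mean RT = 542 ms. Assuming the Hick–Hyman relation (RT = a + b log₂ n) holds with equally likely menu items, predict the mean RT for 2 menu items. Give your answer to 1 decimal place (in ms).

242.2 ms

Solve the two-equation system in a and b:
  b = (542 − 520) / (log₂ 24 − log₂ 20) = 22 / (4.5850 − 4.3219) = 83.639 ms/bit
  a = 520 − 83.639 × 4.3219 = 158.517 ms
Then RT(2) = 158.517 + 83.639 × log₂ 2 = 158.517 + 83.639 × 1 ≈ 242.156 ms.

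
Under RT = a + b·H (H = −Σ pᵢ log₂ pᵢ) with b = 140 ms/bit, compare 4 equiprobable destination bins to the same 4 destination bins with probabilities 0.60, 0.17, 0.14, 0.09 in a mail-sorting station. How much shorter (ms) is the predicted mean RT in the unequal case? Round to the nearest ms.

58 ms

The RT saving is b·ΔH. Equiprobable H₀ = log₂(4) = 2.0000 bits; with the given probabilities H = 1.5865 bits.
b·(H₀ − H) = 140 × (2.0000 − 1.5865) = 57.89 ms.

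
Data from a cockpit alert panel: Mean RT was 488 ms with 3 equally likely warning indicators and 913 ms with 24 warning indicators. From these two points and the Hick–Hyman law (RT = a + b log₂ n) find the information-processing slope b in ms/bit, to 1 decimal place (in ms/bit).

Slope: b = (913 − 488) / (log₂ 24 − log₂ 3) = 425/3.0000 = 141.667 ms/bit.

141.7 ms/bit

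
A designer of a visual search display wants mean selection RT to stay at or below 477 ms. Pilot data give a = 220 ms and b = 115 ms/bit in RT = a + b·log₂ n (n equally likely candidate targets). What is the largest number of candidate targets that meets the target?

4

115·log₂ n ≤ 477 − 220 = 257, giving log₂ n ≤ 2.2348 and n ≤ 4.707. The largest whole number is 4.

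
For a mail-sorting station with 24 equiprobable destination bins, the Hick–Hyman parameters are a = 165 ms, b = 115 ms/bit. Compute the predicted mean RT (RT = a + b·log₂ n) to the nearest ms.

log₂(24) = 4.5850 bits, so RT = 165 + 115 × 4.5850 ≈ 692.271 ms.

692 ms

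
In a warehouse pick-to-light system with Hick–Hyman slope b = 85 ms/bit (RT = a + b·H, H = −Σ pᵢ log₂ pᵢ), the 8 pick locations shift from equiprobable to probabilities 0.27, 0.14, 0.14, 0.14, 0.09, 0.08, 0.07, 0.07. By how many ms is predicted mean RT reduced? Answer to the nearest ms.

13 ms

The RT saving is b·ΔH. Equiprobable H₀ = log₂(8) = 3.0000 bits; with the given probabilities H = 2.8426 bits.
b·(H₀ − H) = 85 × (3.0000 − 2.8426) = 13.38 ms.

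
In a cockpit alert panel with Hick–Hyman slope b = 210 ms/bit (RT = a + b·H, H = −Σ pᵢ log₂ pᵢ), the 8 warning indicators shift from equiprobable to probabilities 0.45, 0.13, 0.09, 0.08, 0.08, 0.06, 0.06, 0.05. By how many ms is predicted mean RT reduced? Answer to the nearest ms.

105 ms

Equiprobable entropy H₀ = log₂ 8 = 3.0000 bits.
Skewed entropy H = −Σ pᵢ log₂ pᵢ = 2.4999 bits.
ΔRT = b·(H₀ − H) = 210 × 0.5001 = 105.03 ms.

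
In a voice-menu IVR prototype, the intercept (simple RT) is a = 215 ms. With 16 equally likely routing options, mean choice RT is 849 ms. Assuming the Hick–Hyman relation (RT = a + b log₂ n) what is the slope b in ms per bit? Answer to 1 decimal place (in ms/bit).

16 alternatives carry log₂ 16 = 4 bits; the choice cost is 849 − 215 = 634 ms, so b = 634/4 = 158.500 ms/bit.

158.5 ms/bit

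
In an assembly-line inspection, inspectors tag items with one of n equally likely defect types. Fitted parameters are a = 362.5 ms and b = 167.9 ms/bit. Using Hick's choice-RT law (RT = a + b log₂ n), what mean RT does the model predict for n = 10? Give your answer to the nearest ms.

920 ms

log₂(10) = 3.3219 bits, so RT = 362.5 + 167.9 × 3.3219 ≈ 920.252 ms.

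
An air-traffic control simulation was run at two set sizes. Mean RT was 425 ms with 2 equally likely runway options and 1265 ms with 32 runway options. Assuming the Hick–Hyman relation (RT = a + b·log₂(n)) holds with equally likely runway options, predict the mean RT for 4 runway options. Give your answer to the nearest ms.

635 ms

Fit slope and intercept:
  b = (1265 − 425) / (log₂ 32 − log₂ 2) = 840 / (5 − 1) = 210 ms/bit
  a = 425 − 210 × 1 = 215 ms
Then RT(4) = 215 + 210 × log₂ 4 = 215 + 210 × 2 ≈ 635.000 ms.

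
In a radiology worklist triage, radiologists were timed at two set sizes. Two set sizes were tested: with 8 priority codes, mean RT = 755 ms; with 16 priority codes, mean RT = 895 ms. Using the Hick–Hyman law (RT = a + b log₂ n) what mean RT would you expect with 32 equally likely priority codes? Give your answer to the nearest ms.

1035 ms

Fit slope and intercept:
  b = (895 − 755) / (log₂ 16 − log₂ 8) = 140 / (4 − 3) = 140 ms/bit
  a = 755 − 140 × 3 = 335 ms
Then RT(32) = 335 + 140 × log₂ 32 = 335 + 140 × 5 ≈ 1035.000 ms.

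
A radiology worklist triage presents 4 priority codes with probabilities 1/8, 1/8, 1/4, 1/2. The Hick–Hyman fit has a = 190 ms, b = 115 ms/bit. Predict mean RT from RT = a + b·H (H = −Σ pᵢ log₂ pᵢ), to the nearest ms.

391 ms

H = −Σ pᵢ log₂ pᵢ = 0.125·3 + 0.125·3 + 0.25·2 + 0.5·1 = 1.750 bits.
RT = 190 + 115 × 1.750 = 391.25 ms.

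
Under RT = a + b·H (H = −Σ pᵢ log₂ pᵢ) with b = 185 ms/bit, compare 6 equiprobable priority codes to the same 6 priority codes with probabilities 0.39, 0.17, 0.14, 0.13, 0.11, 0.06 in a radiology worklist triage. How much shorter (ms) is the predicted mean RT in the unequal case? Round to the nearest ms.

46 ms

The RT saving is b·ΔH. Equiprobable H₀ = log₂(6) = 2.5850 bits; with the given probabilities H = 2.3380 bits.
b·(H₀ − H) = 185 × (2.5850 − 2.3380) = 45.70 ms.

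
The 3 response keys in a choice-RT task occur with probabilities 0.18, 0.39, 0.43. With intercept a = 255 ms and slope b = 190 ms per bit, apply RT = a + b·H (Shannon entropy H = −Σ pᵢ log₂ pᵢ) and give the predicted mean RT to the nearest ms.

540 ms

Entropy contributions −pᵢ log₂ pᵢ: 0.4453, 0.5298, 0.5236; sum H = 1.4987 bits.
RT = a + bH = 255 + 190·1.4987 = 539.75 ms.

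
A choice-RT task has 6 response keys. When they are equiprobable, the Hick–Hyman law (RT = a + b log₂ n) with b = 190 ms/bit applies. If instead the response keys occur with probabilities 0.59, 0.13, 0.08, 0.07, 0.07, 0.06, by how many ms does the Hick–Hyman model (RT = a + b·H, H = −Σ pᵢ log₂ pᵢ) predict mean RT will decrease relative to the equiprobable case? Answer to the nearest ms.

129 ms

The RT saving is b·ΔH. Equiprobable H₀ = log₂(6) = 2.5850 bits; with the given probabilities H = 1.9039 bits.
b·(H₀ − H) = 190 × (2.5850 − 1.9039) = 129.40 ms.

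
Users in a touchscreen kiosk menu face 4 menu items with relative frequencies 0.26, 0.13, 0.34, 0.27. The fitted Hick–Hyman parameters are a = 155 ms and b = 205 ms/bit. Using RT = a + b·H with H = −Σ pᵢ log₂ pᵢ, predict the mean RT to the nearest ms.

H = 0.26·log₂(1/0.26) + 0.13·log₂(1/0.13) + 0.34·log₂(1/0.34) + 0.27·log₂(1/0.27) = 1.9271 bits.
RT = 155 + 205 × 1.9271 = 550.06 ms.

550 ms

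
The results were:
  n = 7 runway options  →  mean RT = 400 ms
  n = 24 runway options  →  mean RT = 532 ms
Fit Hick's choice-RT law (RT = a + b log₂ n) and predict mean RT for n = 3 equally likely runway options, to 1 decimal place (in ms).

309.2 ms

Fit slope and intercept:
  b = (532 − 400) / (log₂ 24 − log₂ 7) = 132 / (4.5850 − 2.8074) = 74.257 ms/bit
  a = 400 − 74.257 × 2.8074 = 191.534 ms
Then RT(3) = 191.534 + 74.257 × log₂ 3 = 191.534 + 74.257 × 1.5850 ≈ 309.229 ms.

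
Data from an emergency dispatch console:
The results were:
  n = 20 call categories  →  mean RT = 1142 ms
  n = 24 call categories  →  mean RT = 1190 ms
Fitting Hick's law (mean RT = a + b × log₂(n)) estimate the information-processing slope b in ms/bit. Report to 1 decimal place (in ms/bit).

182.5 ms/bit

Slope: b = (1190 − 1142) / (log₂ 24 − log₂ 20) = 48/0.2630 = 182.486 ms/bit.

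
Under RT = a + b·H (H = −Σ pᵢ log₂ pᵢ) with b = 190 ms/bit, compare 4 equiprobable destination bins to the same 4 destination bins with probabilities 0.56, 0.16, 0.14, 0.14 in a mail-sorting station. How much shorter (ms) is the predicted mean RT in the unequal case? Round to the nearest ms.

60 ms

The RT saving is b·ΔH. Equiprobable H₀ = log₂(4) = 2.0000 bits; with the given probabilities H = 1.6857 bits.
b·(H₀ − H) = 190 × (2.0000 − 1.6857) = 59.72 ms.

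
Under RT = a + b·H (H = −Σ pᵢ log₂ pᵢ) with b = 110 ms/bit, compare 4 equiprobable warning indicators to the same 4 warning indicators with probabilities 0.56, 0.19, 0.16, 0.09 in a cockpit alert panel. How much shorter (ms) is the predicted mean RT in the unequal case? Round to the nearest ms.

Equiprobable entropy H₀ = log₂ 4 = 2.0000 bits.
Skewed entropy H = −Σ pᵢ log₂ pᵢ = 1.6593 bits.
ΔRT = b·(H₀ − H) = 110 × 0.3407 = 37.47 ms.

37 ms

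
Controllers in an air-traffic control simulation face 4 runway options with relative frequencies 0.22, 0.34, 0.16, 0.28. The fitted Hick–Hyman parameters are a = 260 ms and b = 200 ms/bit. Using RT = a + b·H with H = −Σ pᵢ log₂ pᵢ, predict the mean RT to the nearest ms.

Entropy contributions −pᵢ log₂ pᵢ: 0.4806, 0.5292, 0.4230, 0.5142; sum H = 1.9470 bits.
RT = a + bH = 260 + 200·1.9470 = 649.40 ms.

649 ms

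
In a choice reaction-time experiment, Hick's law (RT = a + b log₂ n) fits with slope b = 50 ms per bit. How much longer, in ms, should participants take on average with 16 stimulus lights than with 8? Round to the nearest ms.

50 ms

Only the slope matters, since a is common to both: ΔRT = b·log₂(n₂/n₁).
log₂(16) − log₂(8) = log₂(16/8) = log₂(2) = 1.
ΔRT = 50 × 1.0000 = 50.000 ms.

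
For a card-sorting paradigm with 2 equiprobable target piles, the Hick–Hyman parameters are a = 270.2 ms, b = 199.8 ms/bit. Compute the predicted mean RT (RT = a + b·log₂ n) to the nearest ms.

470 ms

log₂(2) = 1 bits, so RT = 270.2 + 199.8 × 1 ≈ 470.000 ms.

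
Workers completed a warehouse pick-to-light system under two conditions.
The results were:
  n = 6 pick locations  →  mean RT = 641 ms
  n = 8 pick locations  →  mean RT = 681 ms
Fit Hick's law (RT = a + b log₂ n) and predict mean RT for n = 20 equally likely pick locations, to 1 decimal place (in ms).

808.4 ms

RT is linear in log₂ n, so two points fix the line:
  b = (681 − 641) / (log₂ 8 − log₂ 6) = 40 / (3 − 2.5850) = 96.377 ms/bit
  a = 641 − 96.377 × 2.5850 = 391.869 ms
Then RT(20) = 391.869 + 96.377 × log₂ 20 = 391.869 + 96.377 × 4.3219 ≈ 808.403 ms.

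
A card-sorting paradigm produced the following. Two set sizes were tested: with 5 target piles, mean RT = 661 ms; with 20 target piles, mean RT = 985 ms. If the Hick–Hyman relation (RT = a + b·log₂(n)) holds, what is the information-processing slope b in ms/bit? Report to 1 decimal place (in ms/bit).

Slope: b = (985 − 661) / (log₂ 20 − log₂ 5) = 324/2.0000 = 162.000 ms/bit.

162.0 ms/bit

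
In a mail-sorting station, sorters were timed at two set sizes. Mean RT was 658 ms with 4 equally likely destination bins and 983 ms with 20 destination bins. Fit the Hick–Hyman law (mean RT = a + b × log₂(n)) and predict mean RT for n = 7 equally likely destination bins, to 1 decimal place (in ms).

771.0 ms

RT is linear in log₂ n, so two points fix the line:
  b = (983 − 658) / (log₂ 20 − log₂ 4) = 325 / (4.3219 − 2) = 139.970 ms/bit
  a = 658 − 139.970 × 2 = 378.060 ms
Then RT(7) = 378.060 + 139.970 × log₂ 7 = 378.060 + 139.970 × 2.8074 ≈ 771.005 ms.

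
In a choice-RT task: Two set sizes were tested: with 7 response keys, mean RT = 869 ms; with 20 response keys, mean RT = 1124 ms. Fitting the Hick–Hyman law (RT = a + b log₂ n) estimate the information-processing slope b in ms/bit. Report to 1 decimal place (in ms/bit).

Slope: b = (1124 − 869) / (log₂ 20 − log₂ 7) = 255/1.5146 = 168.364 ms/bit.

168.4 ms/bit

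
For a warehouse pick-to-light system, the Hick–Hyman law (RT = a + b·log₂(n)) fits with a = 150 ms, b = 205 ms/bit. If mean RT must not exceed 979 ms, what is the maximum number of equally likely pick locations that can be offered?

Set 150 + 205·log₂ n ≤ 979 → log₂ n ≤ (979 − 150)/205 = 4.0439.
So n ≤ 2^4.0439 = 16.494; the largest integer n is 16.

16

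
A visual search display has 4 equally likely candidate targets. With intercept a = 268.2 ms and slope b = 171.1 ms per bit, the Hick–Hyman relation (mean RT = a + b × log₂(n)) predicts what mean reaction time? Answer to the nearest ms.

610 ms

log₂(4) = 2 bits, so RT = 268.2 + 171.1 × 2 ≈ 610.400 ms.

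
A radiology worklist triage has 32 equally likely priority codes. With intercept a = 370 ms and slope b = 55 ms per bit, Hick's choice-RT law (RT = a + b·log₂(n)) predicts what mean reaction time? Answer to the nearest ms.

645 ms

log₂(32) = 5 bits, so RT = 370 + 55 × 5 ≈ 645.000 ms.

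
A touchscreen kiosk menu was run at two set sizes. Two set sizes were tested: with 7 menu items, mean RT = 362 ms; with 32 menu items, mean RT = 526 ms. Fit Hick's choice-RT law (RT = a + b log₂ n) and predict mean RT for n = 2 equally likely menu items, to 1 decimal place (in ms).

226.8 ms

RT is linear in log₂ n, so two points fix the line:
  b = (526 − 362) / (log₂ 32 − log₂ 7) = 164 / (5 − 2.8074) = 74.796 ms/bit
  a = 362 − 74.796 × 2.8074 = 152.022 ms
Then RT(2) = 152.022 + 74.796 × log₂ 2 = 152.022 + 74.796 × 1 ≈ 226.818 ms.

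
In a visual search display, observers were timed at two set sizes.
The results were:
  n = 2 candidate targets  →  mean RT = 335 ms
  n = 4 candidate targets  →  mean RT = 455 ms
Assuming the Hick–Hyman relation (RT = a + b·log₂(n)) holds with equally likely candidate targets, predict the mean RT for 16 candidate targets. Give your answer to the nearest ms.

RT is linear in log₂ n, so two points fix the line:
  b = (455 − 335) / (log₂ 4 − log₂ 2) = 120 / (2 − 1) = 120 ms/bit
  a = 335 − 120 × 1 = 215 ms
Then RT(16) = 215 + 120 × log₂ 16 = 215 + 120 × 4 ≈ 695.000 ms.

695 ms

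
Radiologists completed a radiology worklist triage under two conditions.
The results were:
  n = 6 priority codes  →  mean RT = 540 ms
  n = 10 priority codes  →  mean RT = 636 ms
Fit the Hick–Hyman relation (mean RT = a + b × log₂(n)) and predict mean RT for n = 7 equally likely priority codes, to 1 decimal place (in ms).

569.0 ms

RT is linear in log₂ n, so two points fix the line:
  b = (636 − 540) / (log₂ 10 − log₂ 6) = 96 / (3.3219 − 2.5850) = 130.264 ms/bit
  a = 540 − 130.264 × 2.5850 = 203.273 ms
Then RT(7) = 203.273 + 130.264 × log₂ 7 = 203.273 + 130.264 × 2.8074 ≈ 568.970 ms.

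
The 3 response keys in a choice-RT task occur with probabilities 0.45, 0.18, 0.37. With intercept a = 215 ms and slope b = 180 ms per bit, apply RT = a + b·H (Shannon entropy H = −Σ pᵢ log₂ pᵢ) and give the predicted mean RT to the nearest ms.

484 ms

Entropy contributions −pᵢ log₂ pᵢ: 0.5184, 0.4453, 0.5307; sum H = 1.4944 bits.
RT = a + bH = 215 + 180·1.4944 = 484.00 ms.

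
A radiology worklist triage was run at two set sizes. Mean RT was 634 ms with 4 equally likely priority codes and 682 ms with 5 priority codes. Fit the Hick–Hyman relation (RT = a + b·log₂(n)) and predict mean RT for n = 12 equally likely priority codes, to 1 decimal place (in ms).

870.3 ms

Fit slope and intercept:
  b = (682 − 634) / (log₂ 5 − log₂ 4) = 48 / (2.3219 − 2) = 149.102 ms/bit
  a = 634 − 149.102 × 2 = 335.797 ms
Then RT(12) = 335.797 + 149.102 × log₂ 12 = 335.797 + 149.102 × 3.5850 ≈ 870.320 ms.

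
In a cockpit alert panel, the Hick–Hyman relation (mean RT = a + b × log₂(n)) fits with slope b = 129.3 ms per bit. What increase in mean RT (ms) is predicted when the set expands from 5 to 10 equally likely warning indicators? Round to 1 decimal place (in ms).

The intercept a cancels: ΔRT = b·(log₂ n₂ − log₂ n₁) = b·log₂(n₂/n₁).
log₂(10) − log₂(5) = log₂(10/5) = log₂(2) = 1.
ΔRT = 129.3 × 1.0000 = 129.300 ms.

129.3 ms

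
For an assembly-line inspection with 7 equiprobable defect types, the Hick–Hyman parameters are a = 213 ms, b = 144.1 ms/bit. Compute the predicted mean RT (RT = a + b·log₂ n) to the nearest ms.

618 ms

log₂(7) = 2.8074 bits, so RT = 213 + 144.1 × 2.8074 ≈ 617.540 ms.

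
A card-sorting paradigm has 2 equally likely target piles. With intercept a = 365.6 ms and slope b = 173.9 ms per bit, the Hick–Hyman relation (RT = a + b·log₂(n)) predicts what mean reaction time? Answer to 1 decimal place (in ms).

log₂(2) = 1 bits, so RT = 365.6 + 173.9 × 1 ≈ 539.500 ms.

539.5 ms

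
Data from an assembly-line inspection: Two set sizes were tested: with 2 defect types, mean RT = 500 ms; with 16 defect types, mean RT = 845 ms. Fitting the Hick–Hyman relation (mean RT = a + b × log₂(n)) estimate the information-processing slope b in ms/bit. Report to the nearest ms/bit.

Slope: b = (845 − 500) / (log₂ 16 − log₂ 2) = 345/3.0000 = 115 ms/bit.

115 ms/bit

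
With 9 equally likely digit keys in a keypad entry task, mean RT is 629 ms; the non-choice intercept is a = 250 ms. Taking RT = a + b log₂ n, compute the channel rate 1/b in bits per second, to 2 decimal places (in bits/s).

8.36 bits/s

Choice component = 629 − 250 = 379 ms over log₂(9) = 3.1699 bits.
b = 379 / 3.1699 = 119.561 ms/bit, so 1/b = 8.364 bits/s.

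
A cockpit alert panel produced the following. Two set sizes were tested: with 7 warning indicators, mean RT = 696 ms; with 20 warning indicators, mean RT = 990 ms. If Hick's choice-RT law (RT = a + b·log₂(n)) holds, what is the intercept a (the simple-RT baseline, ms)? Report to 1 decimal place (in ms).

151.1 ms

The slope on a log₂ axis is (990 − 696) / (4.3219 − 2.8074) = 194.114 ms/bit.
a = RT₁ − b·log₂ n₁ = 696 − 194.114 × 2.8074 = 151.053 ms.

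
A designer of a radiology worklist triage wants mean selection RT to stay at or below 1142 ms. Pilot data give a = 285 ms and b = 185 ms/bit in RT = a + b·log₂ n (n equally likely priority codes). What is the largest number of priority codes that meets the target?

24

Set 285 + 185·log₂ n ≤ 1142 → log₂ n ≤ (1142 − 285)/185 = 4.6324.
So n ≤ 2^4.6324 = 24.803; the largest integer n is 24.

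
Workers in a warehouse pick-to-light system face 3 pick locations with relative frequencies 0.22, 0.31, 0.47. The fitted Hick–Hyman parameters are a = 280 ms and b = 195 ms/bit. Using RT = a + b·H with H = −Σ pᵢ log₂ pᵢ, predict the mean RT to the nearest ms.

576 ms

H = 0.22·log₂(1/0.22) + 0.31·log₂(1/0.31) + 0.47·log₂(1/0.47) = 1.5163 bits.
RT = 280 + 195 × 1.5163 = 575.68 ms.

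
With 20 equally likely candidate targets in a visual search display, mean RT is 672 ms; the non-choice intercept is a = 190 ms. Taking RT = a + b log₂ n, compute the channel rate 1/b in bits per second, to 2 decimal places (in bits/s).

Choice component = 672 − 190 = 482 ms over log₂(20) = 4.3219 bits.
b = 482 / 4.3219 = 111.524 ms/bit, so 1/b = 8.967 bits/s.

8.97 bits/s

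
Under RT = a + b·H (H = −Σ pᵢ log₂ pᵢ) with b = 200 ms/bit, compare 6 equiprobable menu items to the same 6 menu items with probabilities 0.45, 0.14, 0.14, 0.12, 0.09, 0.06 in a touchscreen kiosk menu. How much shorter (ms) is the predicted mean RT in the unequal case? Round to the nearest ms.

Equiprobable entropy H₀ = log₂ 6 = 2.5850 bits.
Skewed entropy H = −Σ pᵢ log₂ pᵢ = 2.2359 bits.
ΔRT = b·(H₀ − H) = 200 × 0.3491 = 69.82 ms.

70 ms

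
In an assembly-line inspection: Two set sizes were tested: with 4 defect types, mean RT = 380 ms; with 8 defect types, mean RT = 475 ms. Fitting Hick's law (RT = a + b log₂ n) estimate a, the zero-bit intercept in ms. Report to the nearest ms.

Slope: b = (475 − 380) / (log₂ 8 − log₂ 4) = 95/1.0000 = 95 ms/bit.
a = RT₁ − b·log₂ n₁ = 380 − 95 × 2 = 190.000 ms.

190 ms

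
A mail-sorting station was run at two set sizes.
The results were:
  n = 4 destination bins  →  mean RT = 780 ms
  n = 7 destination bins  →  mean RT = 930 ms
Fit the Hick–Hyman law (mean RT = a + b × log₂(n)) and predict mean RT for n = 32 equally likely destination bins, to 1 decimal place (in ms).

Fit slope and intercept:
  b = (930 − 780) / (log₂ 7 − log₂ 4) = 150 / (2.8074 − 2) = 185.792 ms/bit
  a = 780 − 185.792 × 2 = 408.416 ms
Then RT(32) = 408.416 + 185.792 × log₂ 32 = 408.416 + 185.792 × 5 ≈ 1337.376 ms.

1337.4 ms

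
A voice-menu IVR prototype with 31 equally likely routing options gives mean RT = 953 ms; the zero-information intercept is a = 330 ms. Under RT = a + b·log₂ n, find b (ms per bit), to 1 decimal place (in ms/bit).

125.8 ms/bit

31 alternatives carry log₂ 31 = 4.9542 bits; the choice cost is 953 − 330 = 623 ms, so b = 623/4.9542 = 125.752 ms/bit.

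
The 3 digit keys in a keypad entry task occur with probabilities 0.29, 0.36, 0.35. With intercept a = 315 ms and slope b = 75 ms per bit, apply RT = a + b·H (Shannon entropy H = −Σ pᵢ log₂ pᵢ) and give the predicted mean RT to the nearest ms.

Entropy contributions −pᵢ log₂ pᵢ: 0.5179, 0.5306, 0.5301; sum H = 1.5786 bits.
RT = a + bH = 315 + 75·1.5786 = 433.40 ms.

433 ms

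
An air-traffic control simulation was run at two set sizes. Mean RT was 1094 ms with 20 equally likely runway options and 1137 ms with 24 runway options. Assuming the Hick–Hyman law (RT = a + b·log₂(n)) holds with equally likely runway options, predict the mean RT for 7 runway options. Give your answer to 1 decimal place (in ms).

With log₂ n on the abscissa the relation is linear; from the two conditions:
  b = (1137 − 1094) / (log₂ 24 − log₂ 20) = 43 / (4.5850 − 4.3219) = 163.477 ms/bit
  a = 1094 − 163.477 × 4.3219 = 387.465 ms
Then RT(7) = 387.465 + 163.477 × log₂ 7 = 387.465 + 163.477 × 2.8074 ≈ 846.403 ms.

846.4 ms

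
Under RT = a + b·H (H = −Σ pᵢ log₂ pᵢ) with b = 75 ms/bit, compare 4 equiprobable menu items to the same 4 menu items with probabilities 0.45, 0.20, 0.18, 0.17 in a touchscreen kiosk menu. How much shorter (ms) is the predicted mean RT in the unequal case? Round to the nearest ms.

The RT saving is b·ΔH. Equiprobable H₀ = log₂(4) = 2.0000 bits; with the given probabilities H = 1.8627 bits.
b·(H₀ − H) = 75 × (2.0000 − 1.8627) = 10.30 ms.

10 ms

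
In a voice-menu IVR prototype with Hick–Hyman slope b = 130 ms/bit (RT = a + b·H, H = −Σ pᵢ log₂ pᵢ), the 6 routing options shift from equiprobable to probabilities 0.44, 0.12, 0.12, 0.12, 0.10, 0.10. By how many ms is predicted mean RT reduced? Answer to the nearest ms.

39 ms

The RT saving is b·ΔH. Equiprobable H₀ = log₂(6) = 2.5850 bits; with the given probabilities H = 2.2867 bits.
b·(H₀ − H) = 130 × (2.5850 − 2.2867) = 38.77 ms.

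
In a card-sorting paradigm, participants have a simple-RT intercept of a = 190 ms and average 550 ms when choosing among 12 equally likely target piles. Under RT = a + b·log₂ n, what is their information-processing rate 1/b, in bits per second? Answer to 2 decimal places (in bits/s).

b = (550 − 190)/log₂ 12 = 360/3.5850 = 100.419 ms per bit = 0.10042 s/bit; the reciprocal is 9.958 bits/s.

9.96 bits/s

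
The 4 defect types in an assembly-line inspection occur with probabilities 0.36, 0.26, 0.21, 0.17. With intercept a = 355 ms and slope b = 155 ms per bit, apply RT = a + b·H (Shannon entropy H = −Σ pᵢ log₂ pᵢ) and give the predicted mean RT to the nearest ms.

656 ms

Entropy contributions −pᵢ log₂ pᵢ: 0.5306, 0.5053, 0.4728, 0.4346; sum H = 1.9433 bits.
RT = a + bH = 355 + 155·1.9433 = 656.21 ms.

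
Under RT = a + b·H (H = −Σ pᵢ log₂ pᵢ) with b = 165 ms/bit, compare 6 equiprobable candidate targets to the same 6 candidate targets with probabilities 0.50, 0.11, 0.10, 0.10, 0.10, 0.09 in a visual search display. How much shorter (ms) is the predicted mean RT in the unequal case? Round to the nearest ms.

Equiprobable entropy H₀ = log₂ 6 = 2.5850 bits.
Skewed entropy H = −Σ pᵢ log₂ pᵢ = 2.1595 bits.
ΔRT = b·(H₀ − H) = 165 × 0.4254 = 70.20 ms.

70 ms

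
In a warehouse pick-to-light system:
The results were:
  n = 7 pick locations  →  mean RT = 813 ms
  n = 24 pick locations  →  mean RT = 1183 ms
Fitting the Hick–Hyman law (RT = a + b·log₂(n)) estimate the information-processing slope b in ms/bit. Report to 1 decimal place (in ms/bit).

208.1 ms/bit

b = (RT₂ − RT₁)/(log₂ n₂ − log₂ n₁) = (1183 − 813)/(4.5850 − 2.8074) = 208.145 ms/bit.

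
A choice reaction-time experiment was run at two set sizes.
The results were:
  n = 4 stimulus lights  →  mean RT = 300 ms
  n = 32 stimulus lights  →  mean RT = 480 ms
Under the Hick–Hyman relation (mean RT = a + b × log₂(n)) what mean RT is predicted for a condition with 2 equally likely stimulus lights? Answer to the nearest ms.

Solve the two-equation system in a and b:
  b = (480 − 300) / (log₂ 32 − log₂ 4) = 180 / (5 − 2) = 60 ms/bit
  a = 300 − 60 × 2 = 180 ms
Then RT(2) = 180 + 60 × log₂ 2 = 180 + 60 × 1 ≈ 240.000 ms.

240 ms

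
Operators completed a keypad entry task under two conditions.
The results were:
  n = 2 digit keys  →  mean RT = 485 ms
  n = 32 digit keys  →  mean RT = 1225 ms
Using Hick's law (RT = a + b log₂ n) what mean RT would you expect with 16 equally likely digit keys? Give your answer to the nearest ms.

1040 ms

RT is linear in log₂ n, so two points fix the line:
  b = (1225 − 485) / (log₂ 32 − log₂ 2) = 740 / (5 − 1) = 185 ms/bit
  a = 485 − 185 × 1 = 300 ms
Then RT(16) = 300 + 185 × log₂ 16 = 300 + 185 × 4 ≈ 1040.000 ms.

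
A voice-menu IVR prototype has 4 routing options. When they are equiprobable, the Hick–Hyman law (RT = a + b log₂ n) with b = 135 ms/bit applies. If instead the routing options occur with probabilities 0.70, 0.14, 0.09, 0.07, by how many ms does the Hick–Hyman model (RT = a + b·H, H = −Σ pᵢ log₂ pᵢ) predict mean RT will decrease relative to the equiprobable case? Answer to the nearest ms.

The RT saving is b·ΔH. Equiprobable H₀ = log₂(4) = 2.0000 bits; with the given probabilities H = 1.3385 bits.
b·(H₀ − H) = 135 × (2.0000 − 1.3385) = 89.30 ms.

89 ms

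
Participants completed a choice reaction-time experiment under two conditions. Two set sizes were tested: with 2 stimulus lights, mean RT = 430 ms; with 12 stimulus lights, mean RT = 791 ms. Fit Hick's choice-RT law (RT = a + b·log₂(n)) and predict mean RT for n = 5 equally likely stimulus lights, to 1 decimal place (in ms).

Fit slope and intercept:
  b = (791 − 430) / (log₂ 12 − log₂ 2) = 361 / (3.5850 − 1) = 139.654 ms/bit
  a = 430 − 139.654 × 1 = 290.346 ms
Then RT(5) = 290.346 + 139.654 × log₂ 5 = 290.346 + 139.654 × 2.3219 ≈ 614.612 ms.

614.6 ms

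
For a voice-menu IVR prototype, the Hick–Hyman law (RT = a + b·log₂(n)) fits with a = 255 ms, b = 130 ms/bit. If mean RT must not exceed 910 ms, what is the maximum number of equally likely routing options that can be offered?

32

Set 255 + 130·log₂ n ≤ 910 → log₂ n ≤ (910 − 255)/130 = 5.0385.
So n ≤ 2^5.0385 = 32.865; the largest integer n is 32.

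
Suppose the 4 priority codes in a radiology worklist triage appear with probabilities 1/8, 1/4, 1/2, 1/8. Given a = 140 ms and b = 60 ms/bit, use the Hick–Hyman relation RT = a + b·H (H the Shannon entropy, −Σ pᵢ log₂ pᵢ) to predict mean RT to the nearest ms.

245 ms

Each term −pᵢ log₂ pᵢ: 0.125·3 + 0.25·2 + 0.5·1 + 0.125·3; summed, H = 1.750 bits.
Mean RT = a + bH = 140 + 60·1.750 = 245.00 ms.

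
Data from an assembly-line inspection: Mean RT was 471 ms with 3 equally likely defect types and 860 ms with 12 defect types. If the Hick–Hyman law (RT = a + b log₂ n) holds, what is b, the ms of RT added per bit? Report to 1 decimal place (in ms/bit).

b = (RT₂ − RT₁)/(log₂ n₂ − log₂ n₁) = (860 − 471)/(3.5850 − 1.5850) = 194.500 ms/bit.

194.5 ms/bit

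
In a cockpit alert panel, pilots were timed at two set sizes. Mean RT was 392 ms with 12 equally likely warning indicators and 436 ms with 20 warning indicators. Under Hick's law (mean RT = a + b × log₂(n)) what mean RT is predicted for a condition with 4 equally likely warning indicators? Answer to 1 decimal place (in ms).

297.4 ms

With log₂ n on the abscissa the relation is linear; from the two conditions:
  b = (436 − 392) / (log₂ 20 − log₂ 12) = 44 / (4.3219 − 3.5850) = 59.704 ms/bit
  a = 392 − 59.704 × 3.5850 = 177.962 ms
Then RT(4) = 177.962 + 59.704 × log₂ 4 = 177.962 + 59.704 × 2 ≈ 297.371 ms.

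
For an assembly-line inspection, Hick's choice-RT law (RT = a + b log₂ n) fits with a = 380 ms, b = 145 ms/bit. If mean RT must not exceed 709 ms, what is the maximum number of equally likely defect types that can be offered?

4

145·log₂ n ≤ 709 − 380 = 329, giving log₂ n ≤ 2.2690 and n ≤ 4.820. The largest whole number is 4.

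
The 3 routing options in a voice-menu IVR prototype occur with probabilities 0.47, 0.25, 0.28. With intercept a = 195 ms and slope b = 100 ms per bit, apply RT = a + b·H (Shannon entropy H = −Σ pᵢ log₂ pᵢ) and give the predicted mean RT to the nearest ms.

H = 0.47·log₂(1/0.47) + 0.25·log₂(1/0.25) + 0.28·log₂(1/0.28) = 1.5262 bits.
RT = 195 + 100 × 1.5262 = 347.62 ms.

348 ms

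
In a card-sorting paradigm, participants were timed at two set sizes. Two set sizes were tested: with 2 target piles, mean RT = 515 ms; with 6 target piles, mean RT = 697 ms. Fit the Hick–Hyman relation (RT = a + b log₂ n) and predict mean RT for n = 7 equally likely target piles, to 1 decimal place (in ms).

RT is linear in log₂ n, so two points fix the line:
  b = (697 − 515) / (log₂ 6 − log₂ 2) = 182 / (2.5850 − 1) = 114.829 ms/bit
  a = 515 − 114.829 × 1 = 400.171 ms
Then RT(7) = 400.171 + 114.829 × log₂ 7 = 400.171 + 114.829 × 2.8074 ≈ 722.537 ms.

722.5 ms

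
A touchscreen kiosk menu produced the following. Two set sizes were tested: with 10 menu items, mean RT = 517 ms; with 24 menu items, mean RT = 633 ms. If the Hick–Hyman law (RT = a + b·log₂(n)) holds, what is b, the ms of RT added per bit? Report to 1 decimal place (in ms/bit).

91.8 ms/bit

b = (RT₂ − RT₁)/(log₂ n₂ − log₂ n₁) = (633 − 517)/(4.5850 − 3.3219) = 91.842 ms/bit.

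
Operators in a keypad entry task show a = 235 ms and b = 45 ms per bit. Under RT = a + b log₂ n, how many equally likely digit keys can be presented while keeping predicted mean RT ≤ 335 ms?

Set 235 + 45·log₂ n ≤ 335 → log₂ n ≤ (335 − 235)/45 = 2.2222.
So n ≤ 2^2.2222 = 4.666; the largest integer n is 4.

4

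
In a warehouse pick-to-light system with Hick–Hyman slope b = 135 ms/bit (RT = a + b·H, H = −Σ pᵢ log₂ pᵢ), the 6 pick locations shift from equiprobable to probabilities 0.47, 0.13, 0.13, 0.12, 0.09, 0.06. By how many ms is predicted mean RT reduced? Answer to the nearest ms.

52 ms

Equiprobable entropy H₀ = log₂ 6 = 2.5850 bits.
Skewed entropy H = −Σ pᵢ log₂ pᵢ = 2.2005 bits.
ΔRT = b·(H₀ − H) = 135 × 0.3845 = 51.90 ms.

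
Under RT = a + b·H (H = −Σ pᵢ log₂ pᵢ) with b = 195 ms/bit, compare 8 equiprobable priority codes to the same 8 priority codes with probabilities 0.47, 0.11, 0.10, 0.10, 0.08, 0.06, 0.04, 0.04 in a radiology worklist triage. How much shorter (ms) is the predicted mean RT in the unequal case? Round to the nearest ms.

The RT saving is b·ΔH. Equiprobable H₀ = log₂(8) = 3.0000 bits; with the given probabilities H = 2.4332 bits.
b·(H₀ − H) = 195 × (3.0000 − 2.4332) = 110.53 ms.

111 ms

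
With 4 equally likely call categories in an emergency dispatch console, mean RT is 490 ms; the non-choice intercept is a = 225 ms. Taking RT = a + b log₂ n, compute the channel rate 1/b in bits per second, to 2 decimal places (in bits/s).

7.55 bits/s

Choice component = 490 − 225 = 265 ms over log₂(4) = 2 bits.
b = 265 / 2 = 132.500 ms/bit, so 1/b = 7.547 bits/s.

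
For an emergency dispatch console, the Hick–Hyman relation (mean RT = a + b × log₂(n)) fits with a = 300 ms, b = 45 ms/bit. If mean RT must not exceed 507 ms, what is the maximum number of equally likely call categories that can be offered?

24

Information budget: (507 − 300)/45 = 4.6000 bits, so n ≤ 2^4.6000 = 24.251 → at most 24.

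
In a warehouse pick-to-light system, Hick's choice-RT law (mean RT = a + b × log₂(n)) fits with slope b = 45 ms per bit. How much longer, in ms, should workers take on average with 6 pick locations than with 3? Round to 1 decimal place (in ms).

45.0 ms

The intercept a cancels: ΔRT = b·(log₂ n₂ − log₂ n₁) = b·log₂(n₂/n₁).
log₂(6) − log₂(3) = log₂(6/3) = log₂(2) = 1.
ΔRT = 45 × 1.0000 = 45.000 ms.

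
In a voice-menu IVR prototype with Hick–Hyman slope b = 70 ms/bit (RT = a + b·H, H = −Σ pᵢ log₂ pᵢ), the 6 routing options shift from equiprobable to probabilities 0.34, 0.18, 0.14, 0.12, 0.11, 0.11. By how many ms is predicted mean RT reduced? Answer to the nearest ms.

10 ms

Equiprobable entropy H₀ = log₂ 6 = 2.5850 bits.
Skewed entropy H = −Σ pᵢ log₂ pᵢ = 2.4392 bits.
ΔRT = b·(H₀ − H) = 70 × 0.1457 = 10.20 ms.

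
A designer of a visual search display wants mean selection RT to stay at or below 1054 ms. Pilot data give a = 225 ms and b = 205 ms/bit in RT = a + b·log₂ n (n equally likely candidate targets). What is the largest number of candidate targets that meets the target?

Information budget: (1054 − 225)/205 = 4.0439 bits, so n ≤ 2^4.0439 = 16.494 → at most 16.

16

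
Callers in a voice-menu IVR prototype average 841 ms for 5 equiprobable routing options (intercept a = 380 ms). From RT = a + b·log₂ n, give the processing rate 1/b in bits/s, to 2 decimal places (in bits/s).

5.04 bits/s

b = (841 − 380)/log₂ 5 = 461/2.3219 = 198.542 ms per bit = 0.19854 s/bit; the reciprocal is 5.037 bits/s.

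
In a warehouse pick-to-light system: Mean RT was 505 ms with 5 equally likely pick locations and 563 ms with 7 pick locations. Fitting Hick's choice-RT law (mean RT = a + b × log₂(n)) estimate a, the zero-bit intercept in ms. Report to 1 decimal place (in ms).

b = (RT₂ − RT₁)/(log₂ n₂ − log₂ n₁) = (563 − 505)/(2.8074 − 2.3219) = 119.482 ms/bit.
Intercept: a = 505 − 119.482·log₂(5) = 227.570 ms.

227.6 ms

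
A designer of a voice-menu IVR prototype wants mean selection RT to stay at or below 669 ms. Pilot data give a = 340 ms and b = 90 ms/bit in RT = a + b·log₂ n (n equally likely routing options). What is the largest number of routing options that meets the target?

Set 340 + 90·log₂ n ≤ 669 → log₂ n ≤ (669 − 340)/90 = 3.6556.
So n ≤ 2^3.6556 = 12.602; the largest integer n is 12.

12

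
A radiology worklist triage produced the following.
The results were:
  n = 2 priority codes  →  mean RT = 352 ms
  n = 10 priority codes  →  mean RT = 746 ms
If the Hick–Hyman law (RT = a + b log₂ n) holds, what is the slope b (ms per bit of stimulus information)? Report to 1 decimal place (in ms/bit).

169.7 ms/bit

The slope on a log₂ axis is (746 − 352) / (3.3219 − 1) = 169.687 ms/bit.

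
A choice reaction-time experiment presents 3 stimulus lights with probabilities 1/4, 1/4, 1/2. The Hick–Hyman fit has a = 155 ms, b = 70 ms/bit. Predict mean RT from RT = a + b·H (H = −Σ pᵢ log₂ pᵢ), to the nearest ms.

260 ms

H = −Σ pᵢ log₂ pᵢ = 0.25·2 + 0.25·2 + 0.5·1 = 1.500 bits.
RT = 155 + 70 × 1.500 = 260.00 ms.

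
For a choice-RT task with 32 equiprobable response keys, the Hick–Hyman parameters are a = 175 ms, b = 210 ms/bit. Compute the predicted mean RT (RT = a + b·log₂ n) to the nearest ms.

1225 ms

log₂(32) = 5 bits, so RT = 175 + 210 × 5 ≈ 1225.000 ms.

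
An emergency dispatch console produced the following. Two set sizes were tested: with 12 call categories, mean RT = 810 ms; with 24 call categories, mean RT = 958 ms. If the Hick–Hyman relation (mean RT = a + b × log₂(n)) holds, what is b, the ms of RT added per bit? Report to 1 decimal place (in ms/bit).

148.0 ms/bit

b = (RT₂ − RT₁)/(log₂ n₂ − log₂ n₁) = (958 − 810)/(4.5850 − 3.5850) = 148.000 ms/bit.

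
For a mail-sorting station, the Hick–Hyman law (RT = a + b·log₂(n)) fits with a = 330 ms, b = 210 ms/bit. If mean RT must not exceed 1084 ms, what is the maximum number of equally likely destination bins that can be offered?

Set 330 + 210·log₂ n ≤ 1084 → log₂ n ≤ (1084 − 330)/210 = 3.5905.
So n ≤ 2^3.5905 = 12.046; the largest integer n is 12.

12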